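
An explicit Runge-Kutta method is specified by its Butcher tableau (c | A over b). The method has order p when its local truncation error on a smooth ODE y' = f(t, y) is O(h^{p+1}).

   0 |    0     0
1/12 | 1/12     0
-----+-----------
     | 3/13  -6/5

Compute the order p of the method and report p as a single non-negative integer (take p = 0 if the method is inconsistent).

b = (3/13, -6/5)
c = (0, 1/12)
Σ b_i: 3/13·1 + (-6/5)·1 = -63/65 ≠ 1 ⇒ order 0.

0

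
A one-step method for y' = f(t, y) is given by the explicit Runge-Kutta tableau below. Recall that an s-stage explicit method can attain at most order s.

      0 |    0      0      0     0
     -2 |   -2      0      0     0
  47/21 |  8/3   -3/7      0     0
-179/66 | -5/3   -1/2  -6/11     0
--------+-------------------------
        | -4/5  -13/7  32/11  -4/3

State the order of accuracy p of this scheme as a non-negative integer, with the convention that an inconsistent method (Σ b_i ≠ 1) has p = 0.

b = (-4/5, -13/7, 32/11, -4/3)
c = (0, -2, 47/21, -179/66)
Ac = (0, 0, 6/7, -17/77)
Σ b_i: (-4/5)·1 + (-13/7)·1 + 32/11·1 + (-4/3)·1 = -1249/1155 ≠ 1 ⇒ order 0.

0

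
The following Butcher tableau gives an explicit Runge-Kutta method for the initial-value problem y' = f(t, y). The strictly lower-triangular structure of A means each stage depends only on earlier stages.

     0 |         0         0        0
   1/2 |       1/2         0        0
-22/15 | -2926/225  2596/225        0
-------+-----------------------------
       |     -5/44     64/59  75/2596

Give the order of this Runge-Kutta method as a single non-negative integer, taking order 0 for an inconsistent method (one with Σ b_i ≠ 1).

b = (-5/44, 64/59, 75/2596)
c = (0, 1/2, -22/15)
Ac = (0, 0, 1298/225)
Σ b_i: (-5/44)·1 + 64/59·1 + 75/2596·1 = 1 ✓
b·c: 64/59·1/2 + 75/2596·(-22/15) = 1/2 ✓
b·c²: 64/59·1/4 + 75/2596·484/225 = 1/3 ✓
b·Ac: 75/2596·1298/225 = 1/6 ✓; 3 stages ⇒ order 3.

3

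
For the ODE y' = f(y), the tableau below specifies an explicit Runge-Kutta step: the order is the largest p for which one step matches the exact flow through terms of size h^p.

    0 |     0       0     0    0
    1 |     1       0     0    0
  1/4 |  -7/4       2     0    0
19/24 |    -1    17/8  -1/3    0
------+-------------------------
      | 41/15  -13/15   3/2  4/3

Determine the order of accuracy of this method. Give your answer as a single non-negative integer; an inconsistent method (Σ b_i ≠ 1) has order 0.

b = (41/15, -13/15, 3/2, 4/3)
c = (0, 1, 1/4, 19/24)
Ac = (0, 0, 2, 49/24)
Σ b_i: 41/15·1 + (-13/15)·1 + 3/2·1 + 4/3·1 = 47/10 ≠ 1 ⇒ order 0.

0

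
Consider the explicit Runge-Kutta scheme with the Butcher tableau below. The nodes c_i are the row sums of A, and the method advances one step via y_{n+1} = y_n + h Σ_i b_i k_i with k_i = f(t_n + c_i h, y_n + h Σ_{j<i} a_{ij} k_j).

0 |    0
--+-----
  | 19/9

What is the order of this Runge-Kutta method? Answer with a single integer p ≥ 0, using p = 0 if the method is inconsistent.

0

b = (19/9)
c = (0)
Σ b_i: 19/9·1 = 19/9 ≠ 1 ⇒ order 0.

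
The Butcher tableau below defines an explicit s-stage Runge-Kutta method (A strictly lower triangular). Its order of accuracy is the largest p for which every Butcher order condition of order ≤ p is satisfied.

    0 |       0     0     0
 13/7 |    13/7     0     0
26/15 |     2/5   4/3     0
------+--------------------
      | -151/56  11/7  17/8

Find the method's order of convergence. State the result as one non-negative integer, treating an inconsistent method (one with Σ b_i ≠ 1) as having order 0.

b = (-151/56, 11/7, 17/8)
c = (0, 13/7, 26/15)
Ac = (0, 0, 52/21)
Σ b_i: (-151/56)·1 + 11/7·1 + 17/8·1 = 1 ✓
b·c: 11/7·13/7 + 17/8·26/15 = 19409/2940 ≠ 1/2 ⇒ order 1.

1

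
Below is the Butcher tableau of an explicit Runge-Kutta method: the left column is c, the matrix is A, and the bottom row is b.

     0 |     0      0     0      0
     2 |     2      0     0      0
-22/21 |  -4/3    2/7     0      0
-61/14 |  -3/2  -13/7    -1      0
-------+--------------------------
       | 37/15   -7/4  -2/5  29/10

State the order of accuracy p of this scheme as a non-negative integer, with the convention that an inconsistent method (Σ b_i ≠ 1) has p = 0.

0

b = (37/15, -7/4, -2/5, 29/10)
c = (0, 2, -22/21, -61/14)
Ac = (0, 0, 4/7, -8/3)
Σ b_i: 37/15·1 + (-7/4)·1 + (-2/5)·1 + 29/10·1 = 193/60 ≠ 1 ⇒ order 0.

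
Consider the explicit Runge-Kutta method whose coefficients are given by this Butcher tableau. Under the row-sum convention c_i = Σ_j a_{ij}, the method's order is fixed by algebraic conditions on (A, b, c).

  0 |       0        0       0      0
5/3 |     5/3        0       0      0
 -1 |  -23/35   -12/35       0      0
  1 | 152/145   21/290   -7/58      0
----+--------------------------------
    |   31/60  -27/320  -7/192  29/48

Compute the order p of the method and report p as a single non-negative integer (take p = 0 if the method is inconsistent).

4

b = (31/60, -27/320, -7/192, 29/48)
c = (0, 5/3, -1, 1)
Ac = (0, 0, -4/7, 7/29)
Σ b_i: 31/60·1 + (-27/320)·1 + (-7/192)·1 + 29/48·1 = 1 ✓
b·c: (-27/320)·5/3 + (-7/192)·(-1) + 29/48·1 = 1/2 ✓
b·c²: (-27/320)·25/9 + (-7/192)·1 + 29/48·1 = 1/3 ✓
b·Ac: (-7/192)·(-4/7) + 29/48·7/29 = 1/6 ✓
b·c³: (-27/320)·125/27 + (-7/192)·(-1) + 29/48·1 = 1/4 ✓
b·(c∘Ac): (-7/192)·4/7 + 29/48·7/29 = 1/8 ✓
b·Ac²: (-7/192)·(-20/21) + 29/48·7/87 = 1/12 ✓
b·A²c: 29/48·2/29 = 1/24 ✓; 4 stages ⇒ order 4.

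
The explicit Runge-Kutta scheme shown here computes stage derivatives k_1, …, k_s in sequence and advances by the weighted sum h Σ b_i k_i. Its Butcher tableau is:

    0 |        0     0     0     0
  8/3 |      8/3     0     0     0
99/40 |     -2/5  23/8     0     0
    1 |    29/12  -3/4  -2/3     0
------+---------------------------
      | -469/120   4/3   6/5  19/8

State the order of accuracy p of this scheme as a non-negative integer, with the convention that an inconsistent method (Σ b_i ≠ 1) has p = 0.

b = (-469/120, 4/3, 6/5, 19/8)
c = (0, 8/3, 99/40, 1)
Ac = (0, 0, 23/3, -73/20)
Σ b_i: (-469/120)·1 + 4/3·1 + 6/5·1 + 19/8·1 = 1 ✓
b·c: 4/3·8/3 + 6/5·99/40 + 19/8·1 = 16021/1800 ≠ 1/2 ⇒ order 1.

1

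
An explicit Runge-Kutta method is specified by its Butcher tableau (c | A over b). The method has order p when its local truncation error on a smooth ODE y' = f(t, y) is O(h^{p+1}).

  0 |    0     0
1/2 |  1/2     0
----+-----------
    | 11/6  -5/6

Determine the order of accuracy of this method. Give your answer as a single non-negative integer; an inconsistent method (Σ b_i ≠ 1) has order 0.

b = (11/6, -5/6)
c = (0, 1/2)
Σ b_i: 11/6·1 + (-5/6)·1 = 1 ✓
b·c: (-5/6)·1/2 = -5/12 ≠ 1/2 ⇒ order 1.

1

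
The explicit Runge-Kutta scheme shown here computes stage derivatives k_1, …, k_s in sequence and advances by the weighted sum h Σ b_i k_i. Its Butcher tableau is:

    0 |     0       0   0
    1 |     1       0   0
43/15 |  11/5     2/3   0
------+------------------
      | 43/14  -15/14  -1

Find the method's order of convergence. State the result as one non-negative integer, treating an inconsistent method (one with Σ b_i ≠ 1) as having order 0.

b = (43/14, -15/14, -1)
c = (0, 1, 43/15)
Ac = (0, 0, 2/3)
Σ b_i: 43/14·1 + (-15/14)·1 + (-1)·1 = 1 ✓
b·c: (-15/14)·1 + (-1)·43/15 = -827/210 ≠ 1/2 ⇒ order 1.

1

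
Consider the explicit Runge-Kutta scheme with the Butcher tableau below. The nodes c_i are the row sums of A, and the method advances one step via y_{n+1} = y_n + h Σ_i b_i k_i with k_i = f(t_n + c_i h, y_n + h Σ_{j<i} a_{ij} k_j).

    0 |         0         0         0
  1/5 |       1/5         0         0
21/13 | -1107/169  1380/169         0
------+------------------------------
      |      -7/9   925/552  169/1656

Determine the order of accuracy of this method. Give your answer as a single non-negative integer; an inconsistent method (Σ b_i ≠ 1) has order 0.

b = (-7/9, 925/552, 169/1656)
c = (0, 1/5, 21/13)
Ac = (0, 0, 276/169)
Σ b_i: (-7/9)·1 + 925/552·1 + 169/1656·1 = 1 ✓
b·c: 925/552·1/5 + 169/1656·21/13 = 1/2 ✓
b·c²: 925/552·1/25 + 169/1656·441/169 = 1/3 ✓
b·Ac: 169/1656·276/169 = 1/6 ✓; 3 stages ⇒ order 3.

3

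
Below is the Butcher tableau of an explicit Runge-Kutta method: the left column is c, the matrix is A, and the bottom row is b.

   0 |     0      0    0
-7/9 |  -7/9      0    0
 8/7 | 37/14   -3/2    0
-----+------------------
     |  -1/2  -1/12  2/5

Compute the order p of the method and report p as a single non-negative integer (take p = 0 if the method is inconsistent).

b = (-1/2, -1/12, 2/5)
c = (0, -7/9, 8/7)
Ac = (0, 0, 7/6)
Σ b_i: (-1/2)·1 + (-1/12)·1 + 2/5·1 = -11/60 ≠ 1 ⇒ order 0.

0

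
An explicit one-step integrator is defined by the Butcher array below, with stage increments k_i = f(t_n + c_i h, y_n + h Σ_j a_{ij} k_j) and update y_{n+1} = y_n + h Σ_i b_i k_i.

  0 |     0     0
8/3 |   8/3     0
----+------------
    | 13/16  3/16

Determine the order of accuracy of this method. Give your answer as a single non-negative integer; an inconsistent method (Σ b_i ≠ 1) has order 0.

2

b = (13/16, 3/16)
c = (0, 8/3)
Σ b_i: 13/16·1 + 3/16·1 = 1 ✓
b·c: 3/16·8/3 = 1/2 ✓; 2 stages ⇒ order 2.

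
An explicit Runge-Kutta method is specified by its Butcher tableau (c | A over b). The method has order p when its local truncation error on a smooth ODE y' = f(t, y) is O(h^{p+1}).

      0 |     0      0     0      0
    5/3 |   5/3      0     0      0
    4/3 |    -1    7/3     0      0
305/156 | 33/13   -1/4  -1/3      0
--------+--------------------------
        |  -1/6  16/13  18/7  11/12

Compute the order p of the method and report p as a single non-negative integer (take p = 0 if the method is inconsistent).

b = (-1/6, 16/13, 18/7, 11/12)
c = (0, 5/3, 4/3, 305/156)
Ac = (0, 0, 35/9, -31/36)
Σ b_i: (-1/6)·1 + 16/13·1 + 18/7·1 + 11/12·1 = 1657/364 ≠ 1 ⇒ order 0.

0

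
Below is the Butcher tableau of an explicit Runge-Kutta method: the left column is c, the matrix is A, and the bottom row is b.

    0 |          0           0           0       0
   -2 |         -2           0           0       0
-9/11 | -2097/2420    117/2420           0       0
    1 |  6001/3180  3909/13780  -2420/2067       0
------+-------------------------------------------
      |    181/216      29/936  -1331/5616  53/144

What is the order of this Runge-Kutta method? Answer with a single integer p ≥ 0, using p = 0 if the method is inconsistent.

4

b = (181/216, 29/936, -1331/5616, 53/144)
c = (0, -2, -9/11, 1)
Ac = (0, 0, -117/1210, 207/530)
Σ b_i: 181/216·1 + 29/936·1 + (-1331/5616)·1 + 53/144·1 = 1 ✓
b·c: 29/936·(-2) + (-1331/5616)·(-9/11) + 53/144·1 = 1/2 ✓
b·c²: 29/936·4 + (-1331/5616)·81/121 + 53/144·1 = 1/3 ✓
b·Ac: (-1331/5616)·(-117/1210) + 53/144·207/530 = 1/6 ✓
b·c³: 29/936·(-8) + (-1331/5616)·(-729/1331) + 53/144·1 = 1/4 ✓
b·(c∘Ac): (-1331/5616)·1053/13310 + 53/144·207/530 = 1/8 ✓
b·Ac²: (-1331/5616)·117/605 + 53/144·93/265 = 1/12 ✓
b·A²c: 53/144·6/53 = 1/24 ✓; 4 stages ⇒ order 4.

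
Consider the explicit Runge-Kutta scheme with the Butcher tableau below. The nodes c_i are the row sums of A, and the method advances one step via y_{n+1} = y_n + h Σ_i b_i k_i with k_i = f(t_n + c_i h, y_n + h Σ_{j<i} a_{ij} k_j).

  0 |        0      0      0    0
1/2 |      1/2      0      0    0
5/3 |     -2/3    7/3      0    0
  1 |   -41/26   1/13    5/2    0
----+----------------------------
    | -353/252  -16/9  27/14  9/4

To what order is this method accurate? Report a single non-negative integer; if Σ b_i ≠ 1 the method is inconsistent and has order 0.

1

b = (-353/252, -16/9, 27/14, 9/4)
c = (0, 1/2, 5/3, 1)
Ac = (0, 0, 7/6, 164/39)
Σ b_i: (-353/252)·1 + (-16/9)·1 + 27/14·1 + 9/4·1 = 1 ✓
b·c: (-16/9)·1/2 + 27/14·5/3 + 9/4·1 = 1153/252 ≠ 1/2 ⇒ order 1.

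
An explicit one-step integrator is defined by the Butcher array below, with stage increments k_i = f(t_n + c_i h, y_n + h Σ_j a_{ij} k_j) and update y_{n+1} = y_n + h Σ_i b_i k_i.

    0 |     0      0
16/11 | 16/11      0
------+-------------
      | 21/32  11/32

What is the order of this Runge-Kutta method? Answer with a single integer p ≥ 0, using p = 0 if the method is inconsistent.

2

b = (21/32, 11/32)
c = (0, 16/11)
Σ b_i: 21/32·1 + 11/32·1 = 1 ✓
b·c: 11/32·16/11 = 1/2 ✓; 2 stages ⇒ order 2.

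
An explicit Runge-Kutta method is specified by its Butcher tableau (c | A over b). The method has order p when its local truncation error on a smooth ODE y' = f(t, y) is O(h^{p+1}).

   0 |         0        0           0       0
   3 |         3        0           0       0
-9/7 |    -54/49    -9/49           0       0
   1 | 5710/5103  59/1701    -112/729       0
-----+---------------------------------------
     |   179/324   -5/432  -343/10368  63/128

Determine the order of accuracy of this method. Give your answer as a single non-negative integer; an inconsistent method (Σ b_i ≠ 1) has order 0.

b = (179/324, -5/432, -343/10368, 63/128)
c = (0, 3, -9/7, 1)
Ac = (0, 0, -27/49, 19/63)
Σ b_i: 179/324·1 + (-5/432)·1 + (-343/10368)·1 + 63/128·1 = 1 ✓
b·c: (-5/432)·3 + (-343/10368)·(-9/7) + 63/128·1 = 1/2 ✓
b·c²: (-5/432)·9 + (-343/10368)·81/49 + 63/128·1 = 1/3 ✓
b·Ac: (-343/10368)·(-27/49) + 63/128·19/63 = 1/6 ✓
b·c³: (-5/432)·27 + (-343/10368)·(-729/343) + 63/128·1 = 1/4 ✓
b·(c∘Ac): (-343/10368)·243/343 + 63/128·19/63 = 1/8 ✓
b·Ac²: (-343/10368)·(-81/49) + 63/128·11/189 = 1/12 ✓
b·A²c: 63/128·16/189 = 1/24 ✓; 4 stages ⇒ order 4.

4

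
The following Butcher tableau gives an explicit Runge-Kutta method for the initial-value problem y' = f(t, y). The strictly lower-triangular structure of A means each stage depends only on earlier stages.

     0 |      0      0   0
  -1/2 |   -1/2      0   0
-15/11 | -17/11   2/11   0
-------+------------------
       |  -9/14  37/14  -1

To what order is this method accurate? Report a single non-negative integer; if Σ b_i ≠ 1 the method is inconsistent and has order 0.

b = (-9/14, 37/14, -1)
c = (0, -1/2, -15/11)
Ac = (0, 0, -1/11)
Σ b_i: (-9/14)·1 + 37/14·1 + (-1)·1 = 1 ✓
b·c: 37/14·(-1/2) + (-1)·(-15/11) = 13/308 ≠ 1/2 ⇒ order 1.

1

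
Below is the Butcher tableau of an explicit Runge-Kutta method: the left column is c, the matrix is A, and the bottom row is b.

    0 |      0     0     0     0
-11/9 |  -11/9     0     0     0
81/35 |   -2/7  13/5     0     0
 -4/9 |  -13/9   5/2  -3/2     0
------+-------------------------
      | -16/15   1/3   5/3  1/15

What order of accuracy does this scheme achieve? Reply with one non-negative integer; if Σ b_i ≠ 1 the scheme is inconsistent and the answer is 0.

b = (-16/15, 1/3, 5/3, 1/15)
c = (0, -11/9, 81/35, -4/9)
Ac = (0, 0, -143/45, -2056/315)
Σ b_i: (-16/15)·1 + 1/3·1 + 5/3·1 + 1/15·1 = 1 ✓
b·c: 1/3·(-11/9) + 5/3·81/35 + 1/15·(-4/9) = 3232/945 ≠ 1/2 ⇒ order 1.

1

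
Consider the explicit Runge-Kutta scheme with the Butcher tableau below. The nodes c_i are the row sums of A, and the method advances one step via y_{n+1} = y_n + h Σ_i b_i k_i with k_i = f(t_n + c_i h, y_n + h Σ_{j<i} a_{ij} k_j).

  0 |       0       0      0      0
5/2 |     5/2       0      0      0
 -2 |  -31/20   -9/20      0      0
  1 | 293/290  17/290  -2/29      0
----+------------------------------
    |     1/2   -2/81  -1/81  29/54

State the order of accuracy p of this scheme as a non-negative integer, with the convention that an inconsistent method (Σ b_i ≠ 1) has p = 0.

b = (1/2, -2/81, -1/81, 29/54)
c = (0, 5/2, -2, 1)
Ac = (0, 0, -9/8, 33/116)
Σ b_i: 1/2·1 + (-2/81)·1 + (-1/81)·1 + 29/54·1 = 1 ✓
b·c: (-2/81)·5/2 + (-1/81)·(-2) + 29/54·1 = 1/2 ✓
b·c²: (-2/81)·25/4 + (-1/81)·4 + 29/54·1 = 1/3 ✓
b·Ac: (-1/81)·(-9/8) + 29/54·33/116 = 1/6 ✓
b·c³: (-2/81)·125/8 + (-1/81)·(-8) + 29/54·1 = 1/4 ✓
b·(c∘Ac): (-1/81)·9/4 + 29/54·33/116 = 1/8 ✓
b·Ac²: (-1/81)·(-45/16) + 29/54·21/232 = 1/12 ✓
b·A²c: 29/54·9/116 = 1/24 ✓; 4 stages ⇒ order 4.

4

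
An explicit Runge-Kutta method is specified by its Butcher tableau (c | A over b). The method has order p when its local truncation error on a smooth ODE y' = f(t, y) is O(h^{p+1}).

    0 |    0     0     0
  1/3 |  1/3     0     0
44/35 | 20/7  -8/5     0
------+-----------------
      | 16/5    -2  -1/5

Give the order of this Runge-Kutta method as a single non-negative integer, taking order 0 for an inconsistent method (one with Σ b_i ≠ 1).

b = (16/5, -2, -1/5)
c = (0, 1/3, 44/35)
Ac = (0, 0, -8/15)
Σ b_i: 16/5·1 + (-2)·1 + (-1/5)·1 = 1 ✓
b·c: (-2)·1/3 + (-1/5)·44/35 = -482/525 ≠ 1/2 ⇒ order 1.

1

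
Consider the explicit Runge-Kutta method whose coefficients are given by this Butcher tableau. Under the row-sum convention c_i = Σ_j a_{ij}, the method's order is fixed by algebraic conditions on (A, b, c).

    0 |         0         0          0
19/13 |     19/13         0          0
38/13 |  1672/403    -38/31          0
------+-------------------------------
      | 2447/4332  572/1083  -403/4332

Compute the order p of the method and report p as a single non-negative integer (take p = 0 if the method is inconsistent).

3

b = (2447/4332, 572/1083, -403/4332)
c = (0, 19/13, 38/13)
Ac = (0, 0, -722/403)
Σ b_i: 2447/4332·1 + 572/1083·1 + (-403/4332)·1 = 1 ✓
b·c: 572/1083·19/13 + (-403/4332)·38/13 = 1/2 ✓
b·c²: 572/1083·361/169 + (-403/4332)·1444/169 = 1/3 ✓
b·Ac: (-403/4332)·(-722/403) = 1/6 ✓; 3 stages ⇒ order 3.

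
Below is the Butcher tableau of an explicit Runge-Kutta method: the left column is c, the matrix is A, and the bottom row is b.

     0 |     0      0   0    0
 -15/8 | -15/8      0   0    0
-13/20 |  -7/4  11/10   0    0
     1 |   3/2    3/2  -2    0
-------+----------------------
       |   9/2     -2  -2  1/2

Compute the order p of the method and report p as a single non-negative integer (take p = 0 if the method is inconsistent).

1

b = (9/2, -2, -2, 1/2)
c = (0, -15/8, -13/20, 1)
Ac = (0, 0, -33/16, -121/80)
Σ b_i: 9/2·1 + (-2)·1 + (-2)·1 + 1/2·1 = 1 ✓
b·c: (-2)·(-15/8) + (-2)·(-13/20) + 1/2·1 = 111/20 ≠ 1/2 ⇒ order 1.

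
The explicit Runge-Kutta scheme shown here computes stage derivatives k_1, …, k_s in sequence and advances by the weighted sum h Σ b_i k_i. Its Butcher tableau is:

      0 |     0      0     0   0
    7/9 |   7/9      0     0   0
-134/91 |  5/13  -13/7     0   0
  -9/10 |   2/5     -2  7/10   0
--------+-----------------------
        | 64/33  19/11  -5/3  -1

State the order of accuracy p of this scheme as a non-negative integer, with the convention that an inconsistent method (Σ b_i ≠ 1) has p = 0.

b = (64/33, 19/11, -5/3, -1)
c = (0, 7/9, -134/91, -9/10)
Ac = (0, 0, -13/9, -1513/585)
Σ b_i: 64/33·1 + 19/11·1 + (-5/3)·1 + (-1)·1 = 1 ✓
b·c: 19/11·7/9 + (-5/3)·(-134/91) + (-1)·(-9/10) = 423211/90090 ≠ 1/2 ⇒ order 1.

1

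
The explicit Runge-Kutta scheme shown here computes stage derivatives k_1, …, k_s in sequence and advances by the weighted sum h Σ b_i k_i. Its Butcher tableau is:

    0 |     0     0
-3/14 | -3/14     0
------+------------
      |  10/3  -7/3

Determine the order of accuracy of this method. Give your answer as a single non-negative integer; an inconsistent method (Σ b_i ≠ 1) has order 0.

2

b = (10/3, -7/3)
c = (0, -3/14)
Σ b_i: 10/3·1 + (-7/3)·1 = 1 ✓
b·c: (-7/3)·(-3/14) = 1/2 ✓; 2 stages ⇒ order 2.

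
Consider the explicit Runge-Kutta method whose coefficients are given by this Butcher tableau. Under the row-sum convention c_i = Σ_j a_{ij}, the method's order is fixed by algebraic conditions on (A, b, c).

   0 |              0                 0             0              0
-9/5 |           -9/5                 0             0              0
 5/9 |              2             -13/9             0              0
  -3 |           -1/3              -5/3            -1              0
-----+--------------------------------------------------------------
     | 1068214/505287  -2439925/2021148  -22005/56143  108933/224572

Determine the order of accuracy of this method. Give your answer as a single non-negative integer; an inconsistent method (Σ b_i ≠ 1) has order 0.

3

b = (1068214/505287, -2439925/2021148, -22005/56143, 108933/224572)
c = (0, -9/5, 5/9, -3)
Ac = (0, 0, 13/5, 22/9)
Σ b_i: 1068214/505287·1 + (-2439925/2021148)·1 + (-22005/56143)·1 + 108933/224572·1 = 1 ✓
b·c: (-2439925/2021148)·(-9/5) + (-22005/56143)·5/9 + 108933/224572·(-3) = 1/2 ✓
b·c²: (-2439925/2021148)·81/25 + (-22005/56143)·25/81 + 108933/224572·9 = 1/3 ✓
b·Ac: (-22005/56143)·13/5 + 108933/224572·22/9 = 1/6 ✓
b·c³: (-2439925/2021148)·(-729/125) + (-22005/56143)·125/729 + 108933/224572·(-27) = -92826823/15158610 ≠ 1/4 ⇒ order 3.
b·(c∘Ac): (-22005/56143)·13/9 + 108933/224572·(-22/3) = -462991/112286 ≠ 1/8
b·Ac²: (-22005/56143)·(-117/25) + 108933/224572·(-2312/405) = -7084999/7579305 ≠ 1/12
b·A²c: 108933/224572·(-13/5) = -1416129/1122860 ≠ 1/24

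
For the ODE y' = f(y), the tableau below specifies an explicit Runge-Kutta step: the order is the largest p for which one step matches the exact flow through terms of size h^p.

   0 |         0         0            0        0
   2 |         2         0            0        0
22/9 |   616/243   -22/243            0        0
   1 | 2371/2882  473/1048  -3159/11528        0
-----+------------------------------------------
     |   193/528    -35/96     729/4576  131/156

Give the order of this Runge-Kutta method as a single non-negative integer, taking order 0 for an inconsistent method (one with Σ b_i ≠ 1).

b = (193/528, -35/96, 729/4576, 131/156)
c = (0, 2, 22/9, 1)
Ac = (0, 0, -44/243, 61/262)
Σ b_i: 193/528·1 + (-35/96)·1 + 729/4576·1 + 131/156·1 = 1 ✓
b·c: (-35/96)·2 + 729/4576·22/9 + 131/156·1 = 1/2 ✓
b·c²: (-35/96)·4 + 729/4576·484/81 + 131/156·1 = 1/3 ✓
b·Ac: 729/4576·(-44/243) + 131/156·61/262 = 1/6 ✓
b·c³: (-35/96)·8 + 729/4576·10648/729 + 131/156·1 = 1/4 ✓
b·(c∘Ac): 729/4576·(-968/2187) + 131/156·61/262 = 1/8 ✓
b·Ac²: 729/4576·(-88/243) + 131/156·22/131 = 1/12 ✓
b·A²c: 131/156·13/262 = 1/24 ✓; 4 stages ⇒ order 4.

4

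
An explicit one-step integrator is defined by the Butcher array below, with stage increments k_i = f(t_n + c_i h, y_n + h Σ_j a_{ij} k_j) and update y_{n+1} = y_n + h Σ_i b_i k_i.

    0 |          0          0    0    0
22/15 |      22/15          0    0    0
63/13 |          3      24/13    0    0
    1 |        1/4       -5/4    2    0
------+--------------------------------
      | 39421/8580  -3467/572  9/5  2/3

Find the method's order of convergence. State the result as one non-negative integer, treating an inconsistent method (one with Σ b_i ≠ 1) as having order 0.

2

b = (39421/8580, -3467/572, 9/5, 2/3)
c = (0, 22/15, 63/13, 1)
Ac = (0, 0, 176/65, 613/78)
Σ b_i: 39421/8580·1 + (-3467/572)·1 + 9/5·1 + 2/3·1 = 1 ✓
b·c: (-3467/572)·22/15 + 9/5·63/13 + 2/3·1 = 1/2 ✓
b·c²: (-3467/572)·484/225 + 9/5·3969/169 + 2/3·1 = 1137014/38025 ≠ 1/3 ⇒ order 2.
b·Ac: 9/5·176/65 + 2/3·613/78 = 29581/2925 ≠ 1/6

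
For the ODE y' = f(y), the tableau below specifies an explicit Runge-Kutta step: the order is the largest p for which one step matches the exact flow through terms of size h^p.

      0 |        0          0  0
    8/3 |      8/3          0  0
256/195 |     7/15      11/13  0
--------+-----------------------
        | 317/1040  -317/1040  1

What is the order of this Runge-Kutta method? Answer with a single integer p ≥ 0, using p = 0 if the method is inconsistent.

b = (317/1040, -317/1040, 1)
c = (0, 8/3, 256/195)
Ac = (0, 0, 88/39)
Σ b_i: 317/1040·1 + (-317/1040)·1 + 1·1 = 1 ✓
b·c: (-317/1040)·8/3 + 1·256/195 = 1/2 ✓
b·c²: (-317/1040)·64/9 + 1·65536/38025 = -1876/4225 ≠ 1/3 ⇒ order 2.
b·Ac: 1·88/39 = 88/39 ≠ 1/6

2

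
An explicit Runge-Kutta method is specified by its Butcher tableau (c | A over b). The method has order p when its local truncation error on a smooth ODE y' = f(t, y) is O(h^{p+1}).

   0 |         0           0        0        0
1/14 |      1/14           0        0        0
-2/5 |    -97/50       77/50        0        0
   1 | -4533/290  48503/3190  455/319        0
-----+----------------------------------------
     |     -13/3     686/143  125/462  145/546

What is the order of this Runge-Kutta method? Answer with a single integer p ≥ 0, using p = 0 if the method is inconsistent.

b = (-13/3, 686/143, 125/462, 145/546)
c = (0, 1/14, -2/5, 1)
Ac = (0, 0, 11/100, 299/580)
Σ b_i: (-13/3)·1 + 686/143·1 + 125/462·1 + 145/546·1 = 1 ✓
b·c: 686/143·1/14 + 125/462·(-2/5) + 145/546·1 = 1/2 ✓
b·c²: 686/143·1/196 + 125/462·4/25 + 145/546·1 = 1/3 ✓
b·Ac: 125/462·11/100 + 145/546·299/580 = 1/6 ✓
b·c³: 686/143·1/2744 + 125/462·(-8/125) + 145/546·1 = 1/4 ✓
b·(c∘Ac): 125/462·(-11/250) + 145/546·299/580 = 1/8 ✓
b·Ac²: 125/462·11/1400 + 145/546·2483/8120 = 1/12 ✓
b·A²c: 145/546·91/580 = 1/24 ✓; 4 stages ⇒ order 4.

4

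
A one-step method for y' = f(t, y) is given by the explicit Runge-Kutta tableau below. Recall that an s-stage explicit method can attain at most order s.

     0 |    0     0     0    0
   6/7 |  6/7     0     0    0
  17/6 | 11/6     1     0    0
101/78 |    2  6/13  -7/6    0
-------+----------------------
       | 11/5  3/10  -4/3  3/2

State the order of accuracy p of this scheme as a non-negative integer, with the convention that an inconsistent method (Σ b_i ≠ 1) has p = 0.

b = (11/5, 3/10, -4/3, 3/2)
c = (0, 6/7, 17/6, 101/78)
Ac = (0, 0, 6/7, -9533/3276)
Σ b_i: 11/5·1 + 3/10·1 + (-4/3)·1 + 3/2·1 = 8/3 ≠ 1 ⇒ order 0.

0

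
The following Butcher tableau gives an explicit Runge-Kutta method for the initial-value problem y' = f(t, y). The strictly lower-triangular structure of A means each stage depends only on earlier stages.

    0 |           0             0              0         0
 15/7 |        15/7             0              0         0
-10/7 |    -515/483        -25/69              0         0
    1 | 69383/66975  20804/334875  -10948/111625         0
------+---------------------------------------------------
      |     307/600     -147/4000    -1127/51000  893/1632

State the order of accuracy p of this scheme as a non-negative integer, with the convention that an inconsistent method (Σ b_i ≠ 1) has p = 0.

b = (307/600, -147/4000, -1127/51000, 893/1632)
c = (0, 15/7, -10/7, 1)
Ac = (0, 0, -125/161, 244/893)
Σ b_i: 307/600·1 + (-147/4000)·1 + (-1127/51000)·1 + 893/1632·1 = 1 ✓
b·c: (-147/4000)·15/7 + (-1127/51000)·(-10/7) + 893/1632·1 = 1/2 ✓
b·c²: (-147/4000)·225/49 + (-1127/51000)·100/49 + 893/1632·1 = 1/3 ✓
b·Ac: (-1127/51000)·(-125/161) + 893/1632·244/893 = 1/6 ✓
b·c³: (-147/4000)·3375/343 + (-1127/51000)·(-1000/343) + 893/1632·1 = 1/4 ✓
b·(c∘Ac): (-1127/51000)·1250/1127 + 893/1632·244/893 = 1/8 ✓
b·Ac²: (-1127/51000)·(-1875/1127) + 893/1632·4/47 = 1/12 ✓
b·A²c: 893/1632·68/893 = 1/24 ✓; 4 stages ⇒ order 4.

4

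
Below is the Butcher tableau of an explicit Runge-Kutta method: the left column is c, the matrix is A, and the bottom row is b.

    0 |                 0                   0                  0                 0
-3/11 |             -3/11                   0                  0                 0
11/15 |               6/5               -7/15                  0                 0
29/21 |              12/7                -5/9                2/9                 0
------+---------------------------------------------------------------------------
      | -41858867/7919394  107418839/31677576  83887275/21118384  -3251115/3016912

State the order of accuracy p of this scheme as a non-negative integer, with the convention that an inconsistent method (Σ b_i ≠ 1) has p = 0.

b = (-41858867/7919394, 107418839/31677576, 83887275/21118384, -3251115/3016912)
c = (0, -3/11, 11/15, 29/21)
Ac = (0, 0, 7/55, 467/1485)
Σ b_i: (-41858867/7919394)·1 + 107418839/31677576·1 + 83887275/21118384·1 + (-3251115/3016912)·1 = 1 ✓
b·c: 107418839/31677576·(-3/11) + 83887275/21118384·11/15 + (-3251115/3016912)·29/21 = 1/2 ✓
b·c²: 107418839/31677576·9/121 + 83887275/21118384·121/225 + (-3251115/3016912)·841/441 = 1/3 ✓
b·Ac: 83887275/21118384·7/55 + (-3251115/3016912)·467/1485 = 1/6 ✓
b·c³: 107418839/31677576·(-27/1331) + 83887275/21118384·1331/3375 + (-3251115/3016912)·24389/9261 = -6129391151/4573450035 ≠ 1/4 ⇒ order 3.
b·(c∘Ac): 83887275/21118384·7/75 + (-3251115/3016912)·13543/31185 = -7261525/74668572 ≠ 1/8
b·Ac²: 83887275/21118384·(-21/605) + (-3251115/3016912)·19157/245025 = -82931641/373342860 ≠ 1/12
b·A²c: (-3251115/3016912)·14/495 = -505729/16593016 ≠ 1/24

3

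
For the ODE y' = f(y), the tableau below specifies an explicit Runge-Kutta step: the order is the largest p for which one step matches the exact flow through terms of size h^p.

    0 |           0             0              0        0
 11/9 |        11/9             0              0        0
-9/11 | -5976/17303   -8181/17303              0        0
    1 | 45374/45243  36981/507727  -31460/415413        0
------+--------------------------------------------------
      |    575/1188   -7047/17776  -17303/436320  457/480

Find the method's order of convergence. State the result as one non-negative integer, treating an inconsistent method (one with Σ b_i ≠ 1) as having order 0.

b = (575/1188, -7047/17776, -17303/436320, 457/480)
c = (0, 11/9, -9/11, 1)
Ac = (0, 0, -909/1573, 69/457)
Σ b_i: 575/1188·1 + (-7047/17776)·1 + (-17303/436320)·1 + 457/480·1 = 1 ✓
b·c: (-7047/17776)·11/9 + (-17303/436320)·(-9/11) + 457/480·1 = 1/2 ✓
b·c²: (-7047/17776)·121/81 + (-17303/436320)·81/121 + 457/480·1 = 1/3 ✓
b·Ac: (-17303/436320)·(-909/1573) + 457/480·69/457 = 1/6 ✓
b·c³: (-7047/17776)·1331/729 + (-17303/436320)·(-729/1331) + 457/480·1 = 1/4 ✓
b·(c∘Ac): (-17303/436320)·8181/17303 + 457/480·69/457 = 1/8 ✓
b·Ac²: (-17303/436320)·(-101/143) + 457/480·239/4113 = 1/12 ✓
b·A²c: 457/480·20/457 = 1/24 ✓; 4 stages ⇒ order 4.

4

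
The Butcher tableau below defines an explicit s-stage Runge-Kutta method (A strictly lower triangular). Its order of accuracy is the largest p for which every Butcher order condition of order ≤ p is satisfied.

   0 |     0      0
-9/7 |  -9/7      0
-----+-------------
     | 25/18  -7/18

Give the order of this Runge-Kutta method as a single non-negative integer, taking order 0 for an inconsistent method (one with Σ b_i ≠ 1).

2

b = (25/18, -7/18)
c = (0, -9/7)
Σ b_i: 25/18·1 + (-7/18)·1 = 1 ✓
b·c: (-7/18)·(-9/7) = 1/2 ✓; 2 stages ⇒ order 2.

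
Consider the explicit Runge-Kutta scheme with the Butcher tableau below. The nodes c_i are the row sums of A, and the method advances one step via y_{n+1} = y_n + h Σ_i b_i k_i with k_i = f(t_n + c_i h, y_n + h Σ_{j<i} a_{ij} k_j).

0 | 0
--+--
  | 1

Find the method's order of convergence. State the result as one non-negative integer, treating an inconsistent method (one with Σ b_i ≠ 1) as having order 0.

1

b = (1)
c = (0)
Σ b_i: 1·1 = 1 ✓; 1 stage ⇒ order 1.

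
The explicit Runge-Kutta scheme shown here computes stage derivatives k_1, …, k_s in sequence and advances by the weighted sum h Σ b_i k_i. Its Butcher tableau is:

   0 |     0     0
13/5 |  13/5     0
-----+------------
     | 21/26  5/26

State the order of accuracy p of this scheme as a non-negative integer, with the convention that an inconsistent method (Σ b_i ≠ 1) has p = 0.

2

b = (21/26, 5/26)
c = (0, 13/5)
Σ b_i: 21/26·1 + 5/26·1 = 1 ✓
b·c: 5/26·13/5 = 1/2 ✓; 2 stages ⇒ order 2.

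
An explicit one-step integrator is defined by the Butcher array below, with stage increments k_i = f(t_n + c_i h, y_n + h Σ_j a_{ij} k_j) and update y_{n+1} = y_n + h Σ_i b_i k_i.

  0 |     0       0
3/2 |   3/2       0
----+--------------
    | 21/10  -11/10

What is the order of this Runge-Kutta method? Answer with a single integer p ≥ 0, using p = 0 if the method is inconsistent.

b = (21/10, -11/10)
c = (0, 3/2)
Σ b_i: 21/10·1 + (-11/10)·1 = 1 ✓
b·c: (-11/10)·3/2 = -33/20 ≠ 1/2 ⇒ order 1.

1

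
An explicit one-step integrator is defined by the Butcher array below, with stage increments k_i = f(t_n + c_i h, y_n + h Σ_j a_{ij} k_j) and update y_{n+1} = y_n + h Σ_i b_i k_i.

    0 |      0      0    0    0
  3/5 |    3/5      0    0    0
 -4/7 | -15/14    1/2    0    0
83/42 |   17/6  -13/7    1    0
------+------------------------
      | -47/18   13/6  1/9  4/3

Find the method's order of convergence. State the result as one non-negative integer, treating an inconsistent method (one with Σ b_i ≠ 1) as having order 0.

b = (-47/18, 13/6, 1/9, 4/3)
c = (0, 3/5, -4/7, 83/42)
Ac = (0, 0, 3/10, -59/35)
Σ b_i: (-47/18)·1 + 13/6·1 + 1/9·1 + 4/3·1 = 1 ✓
b·c: 13/6·3/5 + 1/9·(-4/7) + 4/3·83/42 = 271/70 ≠ 1/2 ⇒ order 1.

1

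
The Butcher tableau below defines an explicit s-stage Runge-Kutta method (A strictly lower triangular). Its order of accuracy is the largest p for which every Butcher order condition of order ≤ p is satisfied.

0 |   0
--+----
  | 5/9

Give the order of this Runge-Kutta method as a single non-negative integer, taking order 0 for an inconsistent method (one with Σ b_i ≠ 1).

0

b = (5/9)
c = (0)
Σ b_i: 5/9·1 = 5/9 ≠ 1 ⇒ order 0.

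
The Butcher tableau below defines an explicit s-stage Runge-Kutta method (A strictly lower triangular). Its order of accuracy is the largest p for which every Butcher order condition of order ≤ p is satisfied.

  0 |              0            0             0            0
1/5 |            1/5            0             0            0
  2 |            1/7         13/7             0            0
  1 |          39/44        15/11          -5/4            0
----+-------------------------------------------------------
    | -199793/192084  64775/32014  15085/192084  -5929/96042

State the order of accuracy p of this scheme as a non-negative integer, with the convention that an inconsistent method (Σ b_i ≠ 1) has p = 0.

3

b = (-199793/192084, 64775/32014, 15085/192084, -5929/96042)
c = (0, 1/5, 2, 1)
Ac = (0, 0, 13/35, -49/22)
Σ b_i: (-199793/192084)·1 + 64775/32014·1 + 15085/192084·1 + (-5929/96042)·1 = 1 ✓
b·c: 64775/32014·1/5 + 15085/192084·2 + (-5929/96042)·1 = 1/2 ✓
b·c²: 64775/32014·1/25 + 15085/192084·4 + (-5929/96042)·1 = 1/3 ✓
b·Ac: 15085/192084·13/35 + (-5929/96042)·(-49/22) = 1/6 ✓
b·c³: 64775/32014·1/125 + 15085/192084·8 + (-5929/96042)·1 = 46638/80035 ≠ 1/4 ⇒ order 3.
b·(c∘Ac): 15085/192084·26/35 + (-5929/96042)·(-49/22) = 12539/64028 ≠ 1/8
b·Ac²: 15085/192084·13/175 + (-5929/96042)·(-272/55) = 298819/960420 ≠ 1/12
b·A²c: (-5929/96042)·(-13/28) = 11011/384168 ≠ 1/24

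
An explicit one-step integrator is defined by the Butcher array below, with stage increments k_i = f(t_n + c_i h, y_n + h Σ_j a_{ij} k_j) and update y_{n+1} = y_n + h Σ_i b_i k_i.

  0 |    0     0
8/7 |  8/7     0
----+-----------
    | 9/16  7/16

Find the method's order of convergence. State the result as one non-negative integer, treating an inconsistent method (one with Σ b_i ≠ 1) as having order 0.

b = (9/16, 7/16)
c = (0, 8/7)
Σ b_i: 9/16·1 + 7/16·1 = 1 ✓
b·c: 7/16·8/7 = 1/2 ✓; 2 stages ⇒ order 2.

2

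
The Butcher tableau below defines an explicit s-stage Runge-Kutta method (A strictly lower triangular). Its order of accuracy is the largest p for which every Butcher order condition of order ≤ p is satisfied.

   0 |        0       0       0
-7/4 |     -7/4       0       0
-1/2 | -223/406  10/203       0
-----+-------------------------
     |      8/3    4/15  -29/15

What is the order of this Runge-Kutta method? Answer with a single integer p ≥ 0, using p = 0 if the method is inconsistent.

3

b = (8/3, 4/15, -29/15)
c = (0, -7/4, -1/2)
Ac = (0, 0, -5/58)
Σ b_i: 8/3·1 + 4/15·1 + (-29/15)·1 = 1 ✓
b·c: 4/15·(-7/4) + (-29/15)·(-1/2) = 1/2 ✓
b·c²: 4/15·49/16 + (-29/15)·1/4 = 1/3 ✓
b·Ac: (-29/15)·(-5/58) = 1/6 ✓; 3 stages ⇒ order 3.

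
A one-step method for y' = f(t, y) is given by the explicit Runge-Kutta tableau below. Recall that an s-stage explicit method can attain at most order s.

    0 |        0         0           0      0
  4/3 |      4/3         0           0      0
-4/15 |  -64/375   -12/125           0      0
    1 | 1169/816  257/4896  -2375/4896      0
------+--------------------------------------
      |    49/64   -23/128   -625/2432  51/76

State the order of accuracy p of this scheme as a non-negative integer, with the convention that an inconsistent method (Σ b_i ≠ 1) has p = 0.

b = (49/64, -23/128, -625/2432, 51/76)
c = (0, 4/3, -4/15, 1)
Ac = (0, 0, -16/125, 61/306)
Σ b_i: 49/64·1 + (-23/128)·1 + (-625/2432)·1 + 51/76·1 = 1 ✓
b·c: (-23/128)·4/3 + (-625/2432)·(-4/15) + 51/76·1 = 1/2 ✓
b·c²: (-23/128)·16/9 + (-625/2432)·16/225 + 51/76·1 = 1/3 ✓
b·Ac: (-625/2432)·(-16/125) + 51/76·61/306 = 1/6 ✓
b·c³: (-23/128)·64/27 + (-625/2432)·(-64/3375) + 51/76·1 = 1/4 ✓
b·(c∘Ac): (-625/2432)·64/1875 + 51/76·61/306 = 1/8 ✓
b·Ac²: (-625/2432)·(-64/375) + 51/76·1/17 = 1/12 ✓
b·A²c: 51/76·19/306 = 1/24 ✓; 4 stages ⇒ order 4.

4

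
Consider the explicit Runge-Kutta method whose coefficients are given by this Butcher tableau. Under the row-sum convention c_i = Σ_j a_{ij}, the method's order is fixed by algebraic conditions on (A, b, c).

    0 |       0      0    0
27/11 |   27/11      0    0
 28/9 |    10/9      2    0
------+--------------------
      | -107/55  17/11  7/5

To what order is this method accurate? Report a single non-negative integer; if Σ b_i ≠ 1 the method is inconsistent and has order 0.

b = (-107/55, 17/11, 7/5)
c = (0, 27/11, 28/9)
Ac = (0, 0, 54/11)
Σ b_i: (-107/55)·1 + 17/11·1 + 7/5·1 = 1 ✓
b·c: 17/11·27/11 + 7/5·28/9 = 44371/5445 ≠ 1/2 ⇒ order 1.

1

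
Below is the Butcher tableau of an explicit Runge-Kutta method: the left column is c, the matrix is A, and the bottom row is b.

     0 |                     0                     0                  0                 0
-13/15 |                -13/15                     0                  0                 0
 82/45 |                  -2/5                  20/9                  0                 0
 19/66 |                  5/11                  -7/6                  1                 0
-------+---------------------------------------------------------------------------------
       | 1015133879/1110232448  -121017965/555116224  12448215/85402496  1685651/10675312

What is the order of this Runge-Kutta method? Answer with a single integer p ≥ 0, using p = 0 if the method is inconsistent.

b = (1015133879/1110232448, -121017965/555116224, 12448215/85402496, 1685651/10675312)
c = (0, -13/15, 82/45, 19/66)
Ac = (0, 0, -52/27, 17/6)
Σ b_i: 1015133879/1110232448·1 + (-121017965/555116224)·1 + 12448215/85402496·1 + 1685651/10675312·1 = 1 ✓
b·c: (-121017965/555116224)·(-13/15) + 12448215/85402496·82/45 + 1685651/10675312·19/66 = 1/2 ✓
b·c²: (-121017965/555116224)·169/225 + 12448215/85402496·6724/2025 + 1685651/10675312·361/4356 = 1/3 ✓
b·Ac: 12448215/85402496·(-52/27) + 1685651/10675312·17/6 = 1/6 ✓
b·c³: (-121017965/555116224)·(-2197/3375) + 12448215/85402496·551368/91125 + 1685651/10675312·6859/287496 = 651629788031/634113532800 ≠ 1/4 ⇒ order 3.
b·(c∘Ac): 12448215/85402496·(-4264/1215) + 1685651/10675312·323/396 = -49030915/128103744 ≠ 1/8
b·Ac²: 12448215/85402496·676/405 + 1685651/10675312·9899/4050 = 6801250231/10808753400 ≠ 1/12
b·A²c: 1685651/10675312·(-52/27) = -21913463/72058356 ≠ 1/24

3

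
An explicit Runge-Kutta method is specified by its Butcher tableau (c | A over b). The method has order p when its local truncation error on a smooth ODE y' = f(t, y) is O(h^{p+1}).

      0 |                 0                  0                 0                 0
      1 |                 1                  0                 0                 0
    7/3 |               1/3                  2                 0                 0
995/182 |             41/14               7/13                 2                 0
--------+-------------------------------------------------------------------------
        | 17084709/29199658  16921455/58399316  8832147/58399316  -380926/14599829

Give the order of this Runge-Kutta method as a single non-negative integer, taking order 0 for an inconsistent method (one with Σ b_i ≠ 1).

3

b = (17084709/29199658, 16921455/58399316, 8832147/58399316, -380926/14599829)
c = (0, 1, 7/3, 995/182)
Ac = (0, 0, 2, 203/39)
Σ b_i: 17084709/29199658·1 + 16921455/58399316·1 + 8832147/58399316·1 + (-380926/14599829)·1 = 1 ✓
b·c: 16921455/58399316·1 + 8832147/58399316·7/3 + (-380926/14599829)·995/182 = 1/2 ✓
b·c²: 16921455/58399316·1 + 8832147/58399316·49/9 + (-380926/14599829)·990025/33124 = 1/3 ✓
b·Ac: 8832147/58399316·2 + (-380926/14599829)·203/39 = 1/6 ✓
b·c³: 16921455/58399316·1 + 8832147/58399316·343/27 + (-380926/14599829)·985074875/6028568 = -98159226043/47829039804 ≠ 1/4 ⇒ order 3.
b·(c∘Ac): 8832147/58399316·14/3 + (-380926/14599829)·28855/1014 = -3214141/87598974 ≠ 1/8
b·Ac²: 8832147/58399316·2 + (-380926/14599829)·1337/117 = 1135775/262796922 ≠ 1/12
b·A²c: (-380926/14599829)·4 = -1523704/14599829 ≠ 1/24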